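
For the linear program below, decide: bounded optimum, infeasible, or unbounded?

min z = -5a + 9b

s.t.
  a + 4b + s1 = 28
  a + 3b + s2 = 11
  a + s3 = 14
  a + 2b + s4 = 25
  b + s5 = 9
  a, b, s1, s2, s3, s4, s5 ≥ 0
The point (11, 0) satisfies every constraint, so the LP is feasible; the constraints give a ≤ 14 and b ≤ 9, which with a, b ≥ 0 keep the feasible region inside a bounded box. A feasible, bounded LP attains a finite optimum at a vertex.

Evaluating z = -5a + 9b at each vertex:
  (0, 0): z = 0
  (11, 0): z = -55
  (0, 3.667): z = 33

Bounded optimum: z* = -55 at (11, 0).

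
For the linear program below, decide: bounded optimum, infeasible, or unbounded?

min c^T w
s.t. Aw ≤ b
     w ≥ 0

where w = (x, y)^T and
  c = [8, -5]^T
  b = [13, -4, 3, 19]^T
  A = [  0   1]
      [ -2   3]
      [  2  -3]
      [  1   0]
One constraint requires 2x - 3y ≤ 3, while the constraint -2x + 3y ≤ -4 is equivalent to 2x - 3y ≥ 4. Together they would need 4 ≤ 2x - 3y ≤ 3, which is impossible since 4 > 3. No point satisfies all constraints.

Infeasible — the constraint set is empty.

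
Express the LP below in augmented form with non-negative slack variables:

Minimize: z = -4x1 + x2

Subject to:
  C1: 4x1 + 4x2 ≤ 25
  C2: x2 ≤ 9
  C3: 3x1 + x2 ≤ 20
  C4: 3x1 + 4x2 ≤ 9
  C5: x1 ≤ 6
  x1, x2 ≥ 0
min z = -4x1 + x2

s.t.
  4x1 + 4x2 + s1 = 25
  x2 + s2 = 9
  3x1 + x2 + s3 = 20
  3x1 + 4x2 + s4 = 9
  x1 + s5 = 6
  x1, x2, s1, s2, s3, s4, s5 ≥ 0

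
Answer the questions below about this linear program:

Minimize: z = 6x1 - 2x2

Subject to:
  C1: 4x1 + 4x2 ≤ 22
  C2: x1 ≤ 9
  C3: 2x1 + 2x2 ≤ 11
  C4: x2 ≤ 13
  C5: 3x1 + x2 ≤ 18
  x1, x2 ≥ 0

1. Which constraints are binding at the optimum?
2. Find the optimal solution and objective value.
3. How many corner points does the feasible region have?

1. C1, C3, x1 ≥ 0
2. x1 = 0, x2 = 5.5, z = -11
3. 3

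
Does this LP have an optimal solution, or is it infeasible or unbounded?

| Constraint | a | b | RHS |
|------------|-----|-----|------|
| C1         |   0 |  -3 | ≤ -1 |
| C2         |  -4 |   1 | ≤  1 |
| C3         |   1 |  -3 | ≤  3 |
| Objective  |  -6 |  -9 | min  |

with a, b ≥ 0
Feasible point: (0, 1) satisfies every constraint, so the LP is feasible.
Direction d = (1, 1): for each constraint row a, a·d ≤ 0 —
  (0)(1) + (-3)(1) = -3 ≤ 0
  (-4)(1) + (1)(1) = -3 ≤ 0
  (1)(1) + (-3)(1) = -2 ≤ 0
and d ≥ 0, so (0, 1) + t·d stays feasible for every t ≥ 0. Along this ray z = -6a - 9b changes by -15 per unit t, so z → −∞.

The LP is unbounded; z can be made arbitrarily small.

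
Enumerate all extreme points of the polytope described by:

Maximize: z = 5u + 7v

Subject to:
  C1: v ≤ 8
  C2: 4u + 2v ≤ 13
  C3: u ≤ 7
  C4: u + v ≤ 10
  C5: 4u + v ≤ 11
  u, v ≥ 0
Each vertex is the intersection of two constraint boundaries that also satisfies all remaining constraints:
  u = 0 and v = 0 → (0, 0)
  4u + v = 11 and v = 0 → (2.75, 0)
  4u + 2v = 13 and 4u + v = 11 → (2.25, 2)
  4u + 2v = 13 and u = 0 → (0, 6.5)

Vertices: (0, 0), (2.75, 0), (2.25, 2), (0, 6.5)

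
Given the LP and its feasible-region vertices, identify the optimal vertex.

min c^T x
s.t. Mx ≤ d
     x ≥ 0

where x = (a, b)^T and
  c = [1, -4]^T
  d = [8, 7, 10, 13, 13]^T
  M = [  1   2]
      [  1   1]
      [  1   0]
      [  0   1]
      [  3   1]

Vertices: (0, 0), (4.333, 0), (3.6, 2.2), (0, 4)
Evaluating z = a - 4b at each vertex:
  (0, 0): z = 0
  (4.333, 0): z = 4.333
  (3.6, 2.2): z = -5.2
  (0, 4): z = -16

The smallest value is z = -16, attained at (0, 4).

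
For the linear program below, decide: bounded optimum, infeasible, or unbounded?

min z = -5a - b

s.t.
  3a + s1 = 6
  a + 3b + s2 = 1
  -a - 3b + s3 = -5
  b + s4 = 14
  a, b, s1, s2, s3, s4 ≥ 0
The row a + 3b + s2 = 1 with s2 ≥ 0 requires a + 3b ≤ 1, while the row -a - 3b + s3 = -5 with s3 ≥ 0 is equivalent to a + 3b ≥ 5. Together they would need 5 ≤ a + 3b ≤ 1, which is impossible since 5 > 1. No point satisfies all constraints.

Infeasible: no point satisfies all constraints simultaneously.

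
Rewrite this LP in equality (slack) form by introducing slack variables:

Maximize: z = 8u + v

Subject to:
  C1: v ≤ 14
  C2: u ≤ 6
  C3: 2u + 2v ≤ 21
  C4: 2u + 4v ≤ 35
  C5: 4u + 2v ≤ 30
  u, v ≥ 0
max z = 8u + v

s.t.
  v + s1 = 14
  u + s2 = 6
  2u + 2v + s3 = 21
  2u + 4v + s4 = 35
  4u + 2v + s5 = 30
  u, v, s1, s2, s3, s4, s5 ≥ 0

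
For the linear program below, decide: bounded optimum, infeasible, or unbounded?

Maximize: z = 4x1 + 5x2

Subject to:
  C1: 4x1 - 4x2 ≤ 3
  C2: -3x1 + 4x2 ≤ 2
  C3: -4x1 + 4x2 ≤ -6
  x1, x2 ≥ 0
C1 requires 4x1 - 4x2 ≤ 3, while C3 (-4x1 + 4x2 ≤ -6) is equivalent to 4x1 - 4x2 ≥ 6. Together they would need 6 ≤ 4x1 - 4x2 ≤ 3, which is impossible since 6 > 3. No point satisfies all constraints.

Infeasible: no point satisfies all constraints simultaneously.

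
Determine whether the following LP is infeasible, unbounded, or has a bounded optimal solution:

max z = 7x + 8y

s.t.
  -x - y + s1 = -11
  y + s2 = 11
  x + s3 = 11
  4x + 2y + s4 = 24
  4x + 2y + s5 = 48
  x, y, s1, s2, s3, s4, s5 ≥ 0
The point (0.5, 11) satisfies every constraint, so the LP is feasible; the constraints give x ≤ 11 and y ≤ 11, which with x, y ≥ 0 keep the feasible region inside a bounded box. A feasible, bounded LP attains a finite optimum at a vertex.

Feasible with finite optimum z* = 91.5 at (0.5, 11).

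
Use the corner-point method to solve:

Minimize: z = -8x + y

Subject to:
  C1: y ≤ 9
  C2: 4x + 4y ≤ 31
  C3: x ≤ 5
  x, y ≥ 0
x = 5, y = 0, z = -40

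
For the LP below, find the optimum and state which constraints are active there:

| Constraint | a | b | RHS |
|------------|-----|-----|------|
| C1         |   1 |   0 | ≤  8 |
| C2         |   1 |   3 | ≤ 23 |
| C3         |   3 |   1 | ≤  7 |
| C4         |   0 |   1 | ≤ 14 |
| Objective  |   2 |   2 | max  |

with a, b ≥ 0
Optimal: a = 0, b = 7
Binding: C3, a ≥ 0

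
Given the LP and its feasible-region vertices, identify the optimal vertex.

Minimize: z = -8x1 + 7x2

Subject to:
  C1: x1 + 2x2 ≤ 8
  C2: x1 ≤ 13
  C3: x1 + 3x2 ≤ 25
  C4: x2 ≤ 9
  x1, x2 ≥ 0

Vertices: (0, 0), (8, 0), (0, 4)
Evaluating z = -8x1 + 7x2 at each vertex:
  (0, 0): z = 0
  (8, 0): z = -64
  (0, 4): z = 28

The smallest value is z = -64, attained at (8, 0).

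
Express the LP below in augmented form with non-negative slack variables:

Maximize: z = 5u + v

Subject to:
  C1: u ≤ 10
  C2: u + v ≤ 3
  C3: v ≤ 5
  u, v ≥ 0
max z = 5u + v

s.t.
  u + s1 = 10
  u + v + s2 = 3
  v + s3 = 5
  u, v, s1, s2, s3 ≥ 0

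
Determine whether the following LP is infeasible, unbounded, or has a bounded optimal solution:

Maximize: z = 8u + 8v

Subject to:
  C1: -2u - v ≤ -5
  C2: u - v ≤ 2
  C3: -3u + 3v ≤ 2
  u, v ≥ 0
Feasible point: (2, 1) satisfies every constraint, so the LP is feasible.
Direction d = (1, 1): for each constraint row a, a·d ≤ 0 —
  (-2)(1) + (-1)(1) = -3 ≤ 0
  (1)(1) + (-1)(1) = 0 ≤ 0
  (-3)(1) + (3)(1) = 0 ≤ 0
and d ≥ 0, so (2, 1) + t·d stays feasible for every t ≥ 0. Along this ray z = 8u + 8v changes by 16 per unit t, so z → +∞.

Unbounded: there is a feasible ray along which z → +∞.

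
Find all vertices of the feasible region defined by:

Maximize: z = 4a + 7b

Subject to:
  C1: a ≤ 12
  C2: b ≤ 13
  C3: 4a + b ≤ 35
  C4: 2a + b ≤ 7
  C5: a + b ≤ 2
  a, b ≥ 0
Each vertex is the intersection of two constraint boundaries that also satisfies all remaining constraints:
  a = 0 and b = 0 → (0, 0)
  a + b = 2 and b = 0 → (2, 0)
  a + b = 2 and a = 0 → (0, 2)

Vertices: (0, 0), (2, 0), (0, 2)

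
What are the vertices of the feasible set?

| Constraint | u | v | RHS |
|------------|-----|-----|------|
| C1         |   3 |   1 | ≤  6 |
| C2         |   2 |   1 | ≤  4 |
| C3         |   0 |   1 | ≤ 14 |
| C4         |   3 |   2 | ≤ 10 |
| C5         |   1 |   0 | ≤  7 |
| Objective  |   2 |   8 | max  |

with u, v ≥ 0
Each vertex is the intersection of two constraint boundaries that also satisfies all remaining constraints:
  u = 0 and v = 0 → (0, 0)
  3u + v = 6 and 2u + v = 4 → (2, 0)
  2u + v = 4 and u = 0 → (0, 4)

Vertices: (0, 0), (2, 0), (0, 4)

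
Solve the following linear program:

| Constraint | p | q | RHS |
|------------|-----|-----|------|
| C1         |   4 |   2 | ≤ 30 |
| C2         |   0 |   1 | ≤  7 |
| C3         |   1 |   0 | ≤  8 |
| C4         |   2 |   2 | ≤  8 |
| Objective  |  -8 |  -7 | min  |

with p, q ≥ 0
p = 4, q = 0, z = -32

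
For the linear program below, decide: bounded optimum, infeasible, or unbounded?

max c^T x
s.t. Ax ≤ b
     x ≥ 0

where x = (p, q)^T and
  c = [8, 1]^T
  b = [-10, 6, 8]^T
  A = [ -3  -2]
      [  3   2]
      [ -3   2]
One constraint requires 3p + 2q ≤ 6, while the constraint -3p - 2q ≤ -10 is equivalent to 3p + 2q ≥ 10. Together they would need 10 ≤ 3p + 2q ≤ 6, which is impossible since 10 > 6. No point satisfies all constraints.

Infeasible: no point satisfies all constraints simultaneously.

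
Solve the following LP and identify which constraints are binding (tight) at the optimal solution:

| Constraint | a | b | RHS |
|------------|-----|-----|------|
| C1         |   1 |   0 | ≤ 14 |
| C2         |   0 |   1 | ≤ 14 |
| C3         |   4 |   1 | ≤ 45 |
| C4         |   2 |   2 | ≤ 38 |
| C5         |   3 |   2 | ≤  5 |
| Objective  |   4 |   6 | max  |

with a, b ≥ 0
Optimal: a = 0, b = 2.5
Binding: C5, a ≥ 0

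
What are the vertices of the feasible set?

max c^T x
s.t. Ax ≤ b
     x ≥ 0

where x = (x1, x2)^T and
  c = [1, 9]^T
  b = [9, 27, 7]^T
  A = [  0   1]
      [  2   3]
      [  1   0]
Each vertex is the intersection of two constraint boundaries that also satisfies all remaining constraints:
  x1 = 0 and x2 = 0 → (0, 0)
  x1 = 7 and x2 = 0 → (7, 0)
  2x1 + 3x2 = 27 and x1 = 7 → (7, 4.333)
  x2 = 9 and 2x1 + 3x2 = 27 → (0, 9)

Vertices: (0, 0), (7, 0), (7, 4.333), (0, 9)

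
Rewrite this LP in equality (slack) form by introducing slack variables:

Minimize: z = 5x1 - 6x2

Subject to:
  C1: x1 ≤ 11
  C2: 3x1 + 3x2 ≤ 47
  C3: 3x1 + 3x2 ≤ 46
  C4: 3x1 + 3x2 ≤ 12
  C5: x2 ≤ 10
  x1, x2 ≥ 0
min z = 5x1 - 6x2

s.t.
  x1 + s1 = 11
  3x1 + 3x2 + s2 = 47
  3x1 + 3x2 + s3 = 46
  3x1 + 3x2 + s4 = 12
  x2 + s5 = 10
  x1, x2, s1, s2, s3, s4, s5 ≥ 0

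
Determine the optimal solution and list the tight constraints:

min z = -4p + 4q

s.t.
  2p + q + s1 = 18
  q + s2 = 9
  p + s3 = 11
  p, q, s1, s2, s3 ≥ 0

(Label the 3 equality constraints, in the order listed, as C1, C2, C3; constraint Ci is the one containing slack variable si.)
Optimal: p = 9, q = 0
Binding: C1, q ≥ 0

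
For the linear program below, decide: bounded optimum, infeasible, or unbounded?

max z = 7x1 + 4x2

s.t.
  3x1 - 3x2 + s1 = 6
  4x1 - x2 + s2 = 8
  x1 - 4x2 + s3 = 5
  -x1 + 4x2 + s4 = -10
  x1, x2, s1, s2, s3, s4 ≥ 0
The row x1 - 4x2 + s3 = 5 with s3 ≥ 0 requires x1 - 4x2 ≤ 5, while the row -x1 + 4x2 + s4 = -10 with s4 ≥ 0 is equivalent to x1 - 4x2 ≥ 10. Together they would need 10 ≤ x1 - 4x2 ≤ 5, which is impossible since 10 > 5. No point satisfies all constraints.

Infeasible: no point satisfies all constraints simultaneously.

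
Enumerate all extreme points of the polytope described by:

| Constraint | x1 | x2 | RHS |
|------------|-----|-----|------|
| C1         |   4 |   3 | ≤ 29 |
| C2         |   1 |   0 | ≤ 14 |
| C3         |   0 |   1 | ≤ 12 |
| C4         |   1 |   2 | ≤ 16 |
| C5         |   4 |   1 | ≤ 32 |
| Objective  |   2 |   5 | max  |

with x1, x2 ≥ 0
Each vertex is the intersection of two constraint boundaries that also satisfies all remaining constraints:
  x1 = 0 and x2 = 0 → (0, 0)
  4x1 + 3x2 = 29 and x2 = 0 → (7.25, 0)
  4x1 + 3x2 = 29 and x1 + 2x2 = 16 → (2, 7)
  x1 + 2x2 = 16 and x1 = 0 → (0, 8)

Vertices: (0, 0), (7.25, 0), (2, 7), (0, 8)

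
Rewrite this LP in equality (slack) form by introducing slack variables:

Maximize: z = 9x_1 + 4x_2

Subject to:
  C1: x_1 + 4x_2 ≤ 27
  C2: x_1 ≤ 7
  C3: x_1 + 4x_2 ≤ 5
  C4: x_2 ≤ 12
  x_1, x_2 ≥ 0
max z = 9x_1 + 4x_2

s.t.
  x_1 + 4x_2 + s1 = 27
  x_1 + s2 = 7
  x_1 + 4x_2 + s3 = 5
  x_2 + s4 = 12
  x_1, x_2, s1, s2, s3, s4 ≥ 0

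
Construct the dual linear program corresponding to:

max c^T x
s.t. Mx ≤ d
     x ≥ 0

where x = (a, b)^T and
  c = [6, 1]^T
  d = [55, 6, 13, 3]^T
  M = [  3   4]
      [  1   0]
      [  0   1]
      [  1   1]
Minimize: z = 55y1 + 6y2 + 13y3 + 3y4

Subject to:
  C1: -3y1 - y2 - y4 ≤ -6
  C2: -4y1 - y3 - y4 ≤ -1
  y1, y2, y3, y4 ≥ 0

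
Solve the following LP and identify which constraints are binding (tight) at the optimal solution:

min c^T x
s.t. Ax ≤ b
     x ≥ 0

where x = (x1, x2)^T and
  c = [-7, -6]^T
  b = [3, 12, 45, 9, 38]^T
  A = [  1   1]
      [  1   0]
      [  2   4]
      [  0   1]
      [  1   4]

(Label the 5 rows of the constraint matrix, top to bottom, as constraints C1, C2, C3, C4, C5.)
Optimal: x1 = 3, x2 = 0
Slack at optimum:
  C1: slack = 0 (binding)
  C2: slack = 9
  C3: slack = 39
  C4: slack = 9
  C5: slack = 35
  x1 ≥ 0: x1 = 3
  x2 ≥ 0: x2 = 0 (binding)
Binding constraints: C1, x2 ≥ 0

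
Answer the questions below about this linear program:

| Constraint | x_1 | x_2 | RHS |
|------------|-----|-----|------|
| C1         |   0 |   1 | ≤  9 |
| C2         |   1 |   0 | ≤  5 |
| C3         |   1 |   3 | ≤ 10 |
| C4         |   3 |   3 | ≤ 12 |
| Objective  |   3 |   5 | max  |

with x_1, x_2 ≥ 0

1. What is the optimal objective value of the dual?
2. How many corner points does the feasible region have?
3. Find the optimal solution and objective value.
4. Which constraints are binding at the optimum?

1. 18 (by strong duality, equal to the primal optimum)
2. 4
3. x_1 = 1, x_2 = 3, z = 18
4. C3, C4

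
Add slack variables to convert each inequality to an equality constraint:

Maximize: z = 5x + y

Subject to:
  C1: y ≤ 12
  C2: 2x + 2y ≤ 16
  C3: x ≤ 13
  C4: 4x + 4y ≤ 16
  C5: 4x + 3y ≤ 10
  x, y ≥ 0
max z = 5x + y

s.t.
  y + s1 = 12
  2x + 2y + s2 = 16
  x + s3 = 13
  4x + 4y + s4 = 16
  4x + 3y + s5 = 10
  x, y, s1, s2, s3, s4, s5 ≥ 0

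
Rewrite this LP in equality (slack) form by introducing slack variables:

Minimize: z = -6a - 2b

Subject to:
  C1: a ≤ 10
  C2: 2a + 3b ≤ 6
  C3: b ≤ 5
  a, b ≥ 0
min z = -6a - 2b

s.t.
  a + s1 = 10
  2a + 3b + s2 = 6
  b + s3 = 5
  a, b, s1, s2, s3 ≥ 0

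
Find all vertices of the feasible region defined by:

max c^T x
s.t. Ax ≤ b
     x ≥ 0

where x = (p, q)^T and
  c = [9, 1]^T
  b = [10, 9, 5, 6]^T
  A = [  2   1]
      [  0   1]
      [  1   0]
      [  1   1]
Each vertex is the intersection of two constraint boundaries that also satisfies all remaining constraints:
  p = 0 and q = 0 → (0, 0)
  2p + q = 10 and p = 5 → (5, 0)
  2p + q = 10 and p + q = 6 → (4, 2)
  p + q = 6 and p = 0 → (0, 6)

Vertices: (0, 0), (5, 0), (4, 2), (0, 6)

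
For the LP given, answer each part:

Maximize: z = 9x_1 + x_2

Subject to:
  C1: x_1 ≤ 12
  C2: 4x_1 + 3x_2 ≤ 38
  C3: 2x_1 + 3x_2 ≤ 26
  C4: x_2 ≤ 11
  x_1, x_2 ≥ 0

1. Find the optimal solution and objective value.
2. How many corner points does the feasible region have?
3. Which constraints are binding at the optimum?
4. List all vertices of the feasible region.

1. x_1 = 9.5, x_2 = 0, z = 85.5
2. 4
3. C2, x_2 ≥ 0
4. (0, 0), (9.5, 0), (6, 4.667), (0, 8.667)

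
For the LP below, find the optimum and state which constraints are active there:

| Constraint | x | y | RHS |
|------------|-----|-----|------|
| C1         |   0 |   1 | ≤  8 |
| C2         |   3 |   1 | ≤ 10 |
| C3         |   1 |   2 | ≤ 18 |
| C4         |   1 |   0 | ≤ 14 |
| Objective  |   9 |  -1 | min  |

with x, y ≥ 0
Optimal: x = 0, y = 8
Slack at optimum:
  C1: slack = 0 (binding)
  C2: slack = 2
  C3: slack = 2
  C4: slack = 14
  x ≥ 0: x = 0 (binding)
  y ≥ 0: y = 8
Binding constraints: C1, x ≥ 0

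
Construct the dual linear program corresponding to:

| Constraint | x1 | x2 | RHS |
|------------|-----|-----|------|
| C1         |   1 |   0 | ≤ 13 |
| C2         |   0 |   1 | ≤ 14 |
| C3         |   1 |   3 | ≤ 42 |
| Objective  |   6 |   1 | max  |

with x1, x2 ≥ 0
Minimize: z = 13y1 + 14y2 + 42y3

Subject to:
  C1: -y1 - y3 ≤ -6
  C2: -y2 - 3y3 ≤ -1
  y1, y2, y3 ≥ 0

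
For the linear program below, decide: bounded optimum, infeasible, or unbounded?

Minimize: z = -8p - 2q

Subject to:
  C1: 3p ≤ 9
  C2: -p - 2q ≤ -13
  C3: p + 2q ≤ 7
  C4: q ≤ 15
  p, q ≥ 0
C3 requires p + 2q ≤ 7, while C2 (-p - 2q ≤ -13) is equivalent to p + 2q ≥ 13. Together they would need 13 ≤ p + 2q ≤ 7, which is impossible since 13 > 7. No point satisfies all constraints.

Infeasible: no point satisfies all constraints simultaneously.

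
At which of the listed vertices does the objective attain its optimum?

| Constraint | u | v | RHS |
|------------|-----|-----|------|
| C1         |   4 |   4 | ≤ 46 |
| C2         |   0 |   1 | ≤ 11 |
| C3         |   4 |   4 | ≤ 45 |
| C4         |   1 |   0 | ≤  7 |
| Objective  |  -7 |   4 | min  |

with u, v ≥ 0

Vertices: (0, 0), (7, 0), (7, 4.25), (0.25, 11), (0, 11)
(7, 0) with z = -49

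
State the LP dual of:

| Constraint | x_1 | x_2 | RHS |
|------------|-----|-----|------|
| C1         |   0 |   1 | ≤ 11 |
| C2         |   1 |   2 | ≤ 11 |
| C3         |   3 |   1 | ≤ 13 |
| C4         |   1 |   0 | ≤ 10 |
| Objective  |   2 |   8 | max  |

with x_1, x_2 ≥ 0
Minimize: z = 11y1 + 11y2 + 13y3 + 10y4

Subject to:
  C1: -y2 - 3y3 - y4 ≤ -2
  C2: -y1 - 2y2 - y3 ≤ -8
  y1, y2, y3, y4 ≥ 0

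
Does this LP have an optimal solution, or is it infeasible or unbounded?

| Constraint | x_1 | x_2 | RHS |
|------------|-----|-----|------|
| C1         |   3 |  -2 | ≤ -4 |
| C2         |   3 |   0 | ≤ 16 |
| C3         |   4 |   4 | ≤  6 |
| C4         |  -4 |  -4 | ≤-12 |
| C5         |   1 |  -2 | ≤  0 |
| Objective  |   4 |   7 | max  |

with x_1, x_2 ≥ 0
C3 requires 4x_1 + 4x_2 ≤ 6, while C4 (-4x_1 - 4x_2 ≤ -12) is equivalent to 4x_1 + 4x_2 ≥ 12. Together they would need 12 ≤ 4x_1 + 4x_2 ≤ 6, which is impossible since 12 > 6. No point satisfies all constraints.

Infeasible — the constraint set is empty.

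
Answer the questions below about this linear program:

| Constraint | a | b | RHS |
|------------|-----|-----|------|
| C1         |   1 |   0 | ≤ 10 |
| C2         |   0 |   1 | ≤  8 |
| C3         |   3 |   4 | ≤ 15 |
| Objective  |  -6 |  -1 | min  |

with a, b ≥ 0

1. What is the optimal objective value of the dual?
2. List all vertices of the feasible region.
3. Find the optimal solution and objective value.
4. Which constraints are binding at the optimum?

1. -30 (by strong duality, equal to the primal optimum)
2. (0, 0), (5, 0), (0, 3.75)
3. a = 5, b = 0, z = -30
4. C3, b ≥ 0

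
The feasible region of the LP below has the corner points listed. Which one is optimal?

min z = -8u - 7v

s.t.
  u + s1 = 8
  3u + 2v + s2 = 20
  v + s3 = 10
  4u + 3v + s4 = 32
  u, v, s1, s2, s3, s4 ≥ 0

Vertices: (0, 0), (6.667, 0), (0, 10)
(0, 10) with z = -70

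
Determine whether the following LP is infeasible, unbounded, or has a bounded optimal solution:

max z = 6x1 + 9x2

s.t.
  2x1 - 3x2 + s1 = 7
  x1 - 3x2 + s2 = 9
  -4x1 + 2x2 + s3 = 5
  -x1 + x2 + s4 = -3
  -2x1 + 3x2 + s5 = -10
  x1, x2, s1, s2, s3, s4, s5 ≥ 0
The row 2x1 - 3x2 + s1 = 7 with s1 ≥ 0 requires 2x1 - 3x2 ≤ 7, while the row -2x1 + 3x2 + s5 = -10 with s5 ≥ 0 is equivalent to 2x1 - 3x2 ≥ 10. Together they would need 10 ≤ 2x1 - 3x2 ≤ 7, which is impossible since 10 > 7. No point satisfies all constraints.

Infeasible: no point satisfies all constraints simultaneously.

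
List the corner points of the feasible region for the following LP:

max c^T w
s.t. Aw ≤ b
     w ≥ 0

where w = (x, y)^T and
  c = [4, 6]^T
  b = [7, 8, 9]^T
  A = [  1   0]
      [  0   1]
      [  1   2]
Each vertex is the intersection of two constraint boundaries that also satisfies all remaining constraints:
  x = 0 and y = 0 → (0, 0)
  x = 7 and y = 0 → (7, 0)
  x = 7 and x + 2y = 9 → (7, 1)
  x + 2y = 9 and x = 0 → (0, 4.5)

Vertices: (0, 0), (7, 0), (7, 1), (0, 4.5)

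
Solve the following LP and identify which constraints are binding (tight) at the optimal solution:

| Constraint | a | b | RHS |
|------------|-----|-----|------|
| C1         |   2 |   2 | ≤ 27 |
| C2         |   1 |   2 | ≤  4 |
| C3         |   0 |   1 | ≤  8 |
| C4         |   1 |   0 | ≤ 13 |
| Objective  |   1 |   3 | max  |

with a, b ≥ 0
Optimal: a = 0, b = 2
Binding: C2, a ≥ 0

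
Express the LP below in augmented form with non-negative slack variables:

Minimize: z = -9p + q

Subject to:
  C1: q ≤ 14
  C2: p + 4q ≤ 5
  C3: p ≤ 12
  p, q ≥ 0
min z = -9p + q

s.t.
  q + s1 = 14
  p + 4q + s2 = 5
  p + s3 = 12
  p, q, s1, s2, s3 ≥ 0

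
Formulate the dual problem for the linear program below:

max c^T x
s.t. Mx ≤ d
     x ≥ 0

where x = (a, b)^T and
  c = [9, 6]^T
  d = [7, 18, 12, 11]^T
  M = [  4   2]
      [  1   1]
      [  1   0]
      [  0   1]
Minimize: z = 7y1 + 18y2 + 12y3 + 11y4

Subject to:
  C1: -4y1 - y2 - y3 ≤ -9
  C2: -2y1 - y2 - y4 ≤ -6
  y1, y2, y3, y4 ≥ 0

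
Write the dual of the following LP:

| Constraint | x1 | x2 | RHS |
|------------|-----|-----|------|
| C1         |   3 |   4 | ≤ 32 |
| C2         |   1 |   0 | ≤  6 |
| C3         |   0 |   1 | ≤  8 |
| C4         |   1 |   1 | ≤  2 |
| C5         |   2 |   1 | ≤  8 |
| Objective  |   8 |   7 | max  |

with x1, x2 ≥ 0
Minimize: z = 32y1 + 6y2 + 8y3 + 2y4 + 8y5

Subject to:
  C1: -3y1 - y2 - y4 - 2y5 ≤ -8
  C2: -4y1 - y3 - y4 - y5 ≤ -7
  y1, y2, y3, y4, y5 ≥ 0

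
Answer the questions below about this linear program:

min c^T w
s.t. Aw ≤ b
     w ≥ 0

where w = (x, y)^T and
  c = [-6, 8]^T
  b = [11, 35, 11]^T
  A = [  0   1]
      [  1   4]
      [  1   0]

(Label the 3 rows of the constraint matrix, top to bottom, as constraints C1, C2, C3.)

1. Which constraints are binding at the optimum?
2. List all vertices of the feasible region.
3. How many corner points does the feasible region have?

1. C3, y ≥ 0
2. (0, 0), (11, 0), (11, 6), (0, 8.75)
3. 4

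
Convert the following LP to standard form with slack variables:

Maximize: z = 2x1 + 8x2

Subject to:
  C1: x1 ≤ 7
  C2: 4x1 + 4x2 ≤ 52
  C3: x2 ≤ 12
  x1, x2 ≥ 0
max z = 2x1 + 8x2

s.t.
  x1 + s1 = 7
  4x1 + 4x2 + s2 = 52
  x2 + s3 = 12
  x1, x2, s1, s2, s3 ≥ 0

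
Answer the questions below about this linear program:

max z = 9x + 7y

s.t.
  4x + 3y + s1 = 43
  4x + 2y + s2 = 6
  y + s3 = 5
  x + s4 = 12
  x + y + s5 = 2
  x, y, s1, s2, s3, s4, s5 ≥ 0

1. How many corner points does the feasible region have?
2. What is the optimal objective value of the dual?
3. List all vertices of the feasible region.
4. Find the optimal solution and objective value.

1. 4
2. 16 (by strong duality, equal to the primal optimum)
3. (0, 0), (1.5, 0), (1, 1), (0, 2)
4. x = 1, y = 1, z = 16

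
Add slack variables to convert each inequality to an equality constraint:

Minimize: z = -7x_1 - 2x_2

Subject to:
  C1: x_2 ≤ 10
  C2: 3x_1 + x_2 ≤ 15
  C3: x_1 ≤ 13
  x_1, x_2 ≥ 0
min z = -7x_1 - 2x_2

s.t.
  x_2 + s1 = 10
  3x_1 + x_2 + s2 = 15
  x_1 + s3 = 13
  x_1, x_2, s1, s2, s3 ≥ 0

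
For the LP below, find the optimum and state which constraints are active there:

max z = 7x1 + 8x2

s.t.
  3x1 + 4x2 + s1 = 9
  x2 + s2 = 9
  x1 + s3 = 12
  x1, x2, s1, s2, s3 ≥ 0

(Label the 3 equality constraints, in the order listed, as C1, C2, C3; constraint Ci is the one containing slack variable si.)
Optimal: x1 = 3, x2 = 0
Binding: C1, x2 ≥ 0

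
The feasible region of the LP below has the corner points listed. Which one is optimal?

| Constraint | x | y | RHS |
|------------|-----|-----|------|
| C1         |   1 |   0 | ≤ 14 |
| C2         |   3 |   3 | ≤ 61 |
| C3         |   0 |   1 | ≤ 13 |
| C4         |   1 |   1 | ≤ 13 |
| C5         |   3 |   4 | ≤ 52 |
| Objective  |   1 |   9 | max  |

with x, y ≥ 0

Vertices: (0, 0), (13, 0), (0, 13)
(0, 13) with z = 117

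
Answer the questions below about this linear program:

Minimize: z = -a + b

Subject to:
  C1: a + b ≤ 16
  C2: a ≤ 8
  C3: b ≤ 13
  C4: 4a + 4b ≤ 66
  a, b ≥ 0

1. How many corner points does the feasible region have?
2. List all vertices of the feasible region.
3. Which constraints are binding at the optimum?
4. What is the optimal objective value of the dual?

1. 5
2. (0, 0), (8, 0), (8, 8), (3, 13), (0, 13)
3. C2, b ≥ 0
4. -8 (by strong duality, equal to the primal optimum)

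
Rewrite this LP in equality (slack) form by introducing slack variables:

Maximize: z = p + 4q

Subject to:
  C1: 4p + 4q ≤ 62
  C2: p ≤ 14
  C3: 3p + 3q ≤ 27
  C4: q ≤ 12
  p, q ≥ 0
max z = p + 4q

s.t.
  4p + 4q + s1 = 62
  p + s2 = 14
  3p + 3q + s3 = 27
  q + s4 = 12
  p, q, s1, s2, s3, s4 ≥ 0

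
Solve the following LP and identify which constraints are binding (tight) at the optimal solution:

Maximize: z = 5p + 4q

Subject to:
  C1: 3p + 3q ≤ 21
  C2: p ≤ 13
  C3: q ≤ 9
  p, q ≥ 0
Optimal: p = 7, q = 0
Slack at optimum:
  C1: slack = 0 (binding)
  C2: slack = 6
  C3: slack = 9
  p ≥ 0: p = 7
  q ≥ 0: q = 0 (binding)
Binding constraints: C1, q ≥ 0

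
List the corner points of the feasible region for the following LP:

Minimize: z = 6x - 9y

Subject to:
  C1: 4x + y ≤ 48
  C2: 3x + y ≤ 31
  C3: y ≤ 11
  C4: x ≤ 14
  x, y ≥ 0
Each vertex is the intersection of two constraint boundaries that also satisfies all remaining constraints:
  x = 0 and y = 0 → (0, 0)
  3x + y = 31 and y = 0 → (10.33, 0)
  3x + y = 31 and y = 11 → (6.667, 11)
  y = 11 and x = 0 → (0, 11)

Vertices: (0, 0), (10.33, 0), (6.667, 11), (0, 11)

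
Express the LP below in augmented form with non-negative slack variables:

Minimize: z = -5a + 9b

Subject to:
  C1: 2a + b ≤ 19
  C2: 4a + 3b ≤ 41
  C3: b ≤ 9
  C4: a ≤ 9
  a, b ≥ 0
min z = -5a + 9b

s.t.
  2a + b + s1 = 19
  4a + 3b + s2 = 41
  b + s3 = 9
  a + s4 = 9
  a, b, s1, s2, s3, s4 ≥ 0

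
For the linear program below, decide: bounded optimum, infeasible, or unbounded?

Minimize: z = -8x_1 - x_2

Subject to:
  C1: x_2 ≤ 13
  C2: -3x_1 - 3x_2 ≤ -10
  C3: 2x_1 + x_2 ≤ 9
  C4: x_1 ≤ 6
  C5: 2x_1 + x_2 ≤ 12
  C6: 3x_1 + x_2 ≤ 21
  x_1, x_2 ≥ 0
The point (4.5, 0) satisfies every constraint, so the LP is feasible; the constraints give x_1 ≤ 6 and x_2 ≤ 13, which with x_1, x_2 ≥ 0 keep the feasible region inside a bounded box. A feasible, bounded LP attains a finite optimum at a vertex.

Evaluating z = -8x_1 - x_2 at each vertex:
  (3.333, 0): z = -26.67
  (4.5, 0): z = -36
  (0, 9): z = -9
  (0, 3.333): z = -3.333

The LP has an optimal solution: (4.5, 0) with z = -36.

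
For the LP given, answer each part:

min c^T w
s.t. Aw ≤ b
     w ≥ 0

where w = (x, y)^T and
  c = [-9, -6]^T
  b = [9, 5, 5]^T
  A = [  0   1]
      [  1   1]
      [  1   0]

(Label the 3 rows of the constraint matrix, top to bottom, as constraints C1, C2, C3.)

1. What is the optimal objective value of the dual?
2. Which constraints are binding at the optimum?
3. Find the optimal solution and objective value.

1. -45 (by strong duality, equal to the primal optimum)
2. C2, C3, y ≥ 0
3. x = 5, y = 0, z = -45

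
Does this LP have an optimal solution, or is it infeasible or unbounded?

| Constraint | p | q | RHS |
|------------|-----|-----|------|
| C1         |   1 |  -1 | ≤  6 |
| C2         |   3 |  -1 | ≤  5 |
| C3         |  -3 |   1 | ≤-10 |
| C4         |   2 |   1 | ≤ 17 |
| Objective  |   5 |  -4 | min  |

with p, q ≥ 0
C2 requires 3p - q ≤ 5, while C3 (-3p + q ≤ -10) is equivalent to 3p - q ≥ 10. Together they would need 10 ≤ 3p - q ≤ 5, which is impossible since 10 > 5. No point satisfies all constraints.

Infeasible — the constraint set is empty.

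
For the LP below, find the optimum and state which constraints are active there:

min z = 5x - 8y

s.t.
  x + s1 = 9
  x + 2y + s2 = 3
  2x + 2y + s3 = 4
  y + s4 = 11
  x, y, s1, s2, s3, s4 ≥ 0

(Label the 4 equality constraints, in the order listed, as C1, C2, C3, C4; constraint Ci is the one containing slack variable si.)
Optimal: x = 0, y = 1.5
Binding: C2, x ≥ 0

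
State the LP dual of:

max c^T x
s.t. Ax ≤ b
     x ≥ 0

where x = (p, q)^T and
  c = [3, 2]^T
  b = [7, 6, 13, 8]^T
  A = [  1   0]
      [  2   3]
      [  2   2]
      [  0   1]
Minimize: z = 7y1 + 6y2 + 13y3 + 8y4

Subject to:
  C1: -y1 - 2y2 - 2y3 ≤ -3
  C2: -3y2 - 2y3 - y4 ≤ -2
  y1, y2, y3, y4 ≥ 0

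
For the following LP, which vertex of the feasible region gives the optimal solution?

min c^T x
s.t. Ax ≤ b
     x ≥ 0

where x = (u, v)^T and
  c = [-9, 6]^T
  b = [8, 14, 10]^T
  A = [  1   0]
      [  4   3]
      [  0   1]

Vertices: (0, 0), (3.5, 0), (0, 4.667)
Evaluating z = -9u + 6v at each vertex:
  (0, 0): z = 0
  (3.5, 0): z = -31.5
  (0, 4.667): z = 28

The smallest value is z = -31.5, attained at (3.5, 0).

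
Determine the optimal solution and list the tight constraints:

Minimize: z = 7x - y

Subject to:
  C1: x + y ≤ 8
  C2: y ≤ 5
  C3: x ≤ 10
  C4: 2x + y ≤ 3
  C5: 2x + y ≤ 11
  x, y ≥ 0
Optimal: x = 0, y = 3
Slack at optimum:
  C1: slack = 5
  C2: slack = 2
  C3: slack = 10
  C4: slack = 0 (binding)
  C5: slack = 8
  x ≥ 0: x = 0 (binding)
  y ≥ 0: y = 3
Binding constraints: C4, x ≥ 0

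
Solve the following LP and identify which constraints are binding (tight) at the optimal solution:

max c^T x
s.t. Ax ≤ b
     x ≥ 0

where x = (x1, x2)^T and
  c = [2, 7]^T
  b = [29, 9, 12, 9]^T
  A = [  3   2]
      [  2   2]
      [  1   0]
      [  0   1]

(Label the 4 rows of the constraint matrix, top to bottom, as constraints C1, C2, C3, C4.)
Optimal: x1 = 0, x2 = 4.5
Slack at optimum:
  C1: slack = 20
  C2: slack = 0 (binding)
  C3: slack = 12
  C4: slack = 4.5
  x1 ≥ 0: x1 = 0 (binding)
  x2 ≥ 0: x2 = 4.5
Binding constraints: C2, x1 ≥ 0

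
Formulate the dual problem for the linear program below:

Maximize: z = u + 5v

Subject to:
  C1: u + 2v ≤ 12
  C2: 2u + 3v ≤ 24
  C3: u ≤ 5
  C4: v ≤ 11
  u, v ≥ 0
Minimize: z = 12y1 + 24y2 + 5y3 + 11y4

Subject to:
  C1: -y1 - 2y2 - y3 ≤ -1
  C2: -2y1 - 3y2 - y4 ≤ -5
  y1, y2, y3, y4 ≥ 0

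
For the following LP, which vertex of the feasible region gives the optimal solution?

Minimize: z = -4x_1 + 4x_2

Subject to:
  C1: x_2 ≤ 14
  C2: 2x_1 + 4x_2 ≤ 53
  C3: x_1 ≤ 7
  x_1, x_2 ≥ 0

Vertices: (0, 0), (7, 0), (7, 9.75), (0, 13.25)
(7, 0) with z = -28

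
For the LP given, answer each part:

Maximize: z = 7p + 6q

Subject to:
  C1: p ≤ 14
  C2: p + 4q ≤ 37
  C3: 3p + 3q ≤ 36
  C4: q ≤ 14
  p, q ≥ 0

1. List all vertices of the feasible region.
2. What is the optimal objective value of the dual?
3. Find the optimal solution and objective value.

1. (0, 0), (12, 0), (3.667, 8.333), (0, 9.25)
2. 84 (by strong duality, equal to the primal optimum)
3. p = 12, q = 0, z = 84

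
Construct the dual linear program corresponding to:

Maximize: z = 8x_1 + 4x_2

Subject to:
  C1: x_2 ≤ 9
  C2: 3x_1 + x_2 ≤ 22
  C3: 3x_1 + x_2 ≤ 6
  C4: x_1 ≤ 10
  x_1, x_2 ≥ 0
Minimize: z = 9y1 + 22y2 + 6y3 + 10y4

Subject to:
  C1: -3y2 - 3y3 - y4 ≤ -8
  C2: -y1 - y2 - y3 ≤ -4
  y1, y2, y3, y4 ≥ 0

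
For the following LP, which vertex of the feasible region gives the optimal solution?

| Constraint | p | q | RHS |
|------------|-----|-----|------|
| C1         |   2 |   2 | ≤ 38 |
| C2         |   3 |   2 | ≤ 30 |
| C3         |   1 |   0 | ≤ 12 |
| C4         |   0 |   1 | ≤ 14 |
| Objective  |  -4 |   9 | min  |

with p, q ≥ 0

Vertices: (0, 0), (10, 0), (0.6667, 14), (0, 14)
Evaluating z = -4p + 9q at each vertex:
  (0, 0): z = 0
  (10, 0): z = -40
  (0.6667, 14): z = 123.3
  (0, 14): z = 126

The smallest value is z = -40, attained at (10, 0).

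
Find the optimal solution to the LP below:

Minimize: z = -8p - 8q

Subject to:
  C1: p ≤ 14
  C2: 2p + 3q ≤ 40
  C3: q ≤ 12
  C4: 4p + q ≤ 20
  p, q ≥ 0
p = 2, q = 12, z = -112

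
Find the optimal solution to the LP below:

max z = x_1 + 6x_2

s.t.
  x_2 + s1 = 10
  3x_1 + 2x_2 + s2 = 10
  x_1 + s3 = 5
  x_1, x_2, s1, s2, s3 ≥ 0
Each vertex is the intersection of two constraint boundaries that also satisfies all remaining constraints:
  x_1 = 0 and x_2 = 0 → (0, 0)
  3x_1 + 2x_2 = 10 and x_2 = 0 → (3.333, 0)
  3x_1 + 2x_2 = 10 and x_1 = 0 → (0, 5)

Evaluating z = x_1 + 6x_2 at each vertex:
  (0, 0): z = 0
  (3.333, 0): z = 3.333
  (0, 5): z = 30

The maximum is at (0, 5) with z = 30.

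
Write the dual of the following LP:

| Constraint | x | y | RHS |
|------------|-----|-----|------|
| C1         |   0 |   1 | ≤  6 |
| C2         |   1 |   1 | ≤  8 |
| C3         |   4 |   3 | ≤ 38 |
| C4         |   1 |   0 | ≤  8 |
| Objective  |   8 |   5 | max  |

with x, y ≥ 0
Minimize: z = 6y1 + 8y2 + 38y3 + 8y4

Subject to:
  C1: -y2 - 4y3 - y4 ≤ -8
  C2: -y1 - y2 - 3y3 ≤ -5
  y1, y2, y3, y4 ≥ 0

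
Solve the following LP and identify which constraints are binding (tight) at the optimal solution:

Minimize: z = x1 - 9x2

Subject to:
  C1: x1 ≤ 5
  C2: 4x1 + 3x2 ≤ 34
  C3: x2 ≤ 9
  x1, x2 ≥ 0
Optimal: x1 = 0, x2 = 9
Slack at optimum:
  C1: slack = 5
  C2: slack = 7
  C3: slack = 0 (binding)
  x1 ≥ 0: x1 = 0 (binding)
  x2 ≥ 0: x2 = 9
Binding constraints: C3, x1 ≥ 0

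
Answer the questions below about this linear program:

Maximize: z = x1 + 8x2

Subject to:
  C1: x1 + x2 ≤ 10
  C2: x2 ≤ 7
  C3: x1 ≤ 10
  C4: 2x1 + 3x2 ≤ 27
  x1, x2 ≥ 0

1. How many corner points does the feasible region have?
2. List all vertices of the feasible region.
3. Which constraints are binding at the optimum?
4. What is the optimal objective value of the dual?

1. 4
2. (0, 0), (10, 0), (3, 7), (0, 7)
3. C1, C2, C4
4. 59 (by strong duality, equal to the primal optimum)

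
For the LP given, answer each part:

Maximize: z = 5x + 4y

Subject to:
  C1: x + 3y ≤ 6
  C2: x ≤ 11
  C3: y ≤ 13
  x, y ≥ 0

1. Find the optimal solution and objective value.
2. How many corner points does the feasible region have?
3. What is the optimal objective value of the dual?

1. x = 6, y = 0, z = 30
2. 3
3. 30 (by strong duality, equal to the primal optimum)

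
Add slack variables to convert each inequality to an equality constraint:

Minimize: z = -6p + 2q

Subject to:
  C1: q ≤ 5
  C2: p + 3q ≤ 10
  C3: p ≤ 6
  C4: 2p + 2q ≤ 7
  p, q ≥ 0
min z = -6p + 2q

s.t.
  q + s1 = 5
  p + 3q + s2 = 10
  p + s3 = 6
  2p + 2q + s4 = 7
  p, q, s1, s2, s3, s4 ≥ 0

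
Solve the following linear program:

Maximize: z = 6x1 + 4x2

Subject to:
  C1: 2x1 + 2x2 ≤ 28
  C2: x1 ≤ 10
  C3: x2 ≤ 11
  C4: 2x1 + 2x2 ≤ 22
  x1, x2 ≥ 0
Each vertex is the intersection of two constraint boundaries that also satisfies all remaining constraints:
  x1 = 0 and x2 = 0 → (0, 0)
  x1 = 10 and x2 = 0 → (10, 0)
  x1 = 10 and 2x1 + 2x2 = 22 → (10, 1)
  x2 = 11 and 2x1 + 2x2 = 22 → (0, 11)

Evaluating z = 6x1 + 4x2 at each vertex:
  (0, 0): z = 0
  (10, 0): z = 60
  (10, 1): z = 64
  (0, 11): z = 44

The maximum is at (10, 1) with z = 64.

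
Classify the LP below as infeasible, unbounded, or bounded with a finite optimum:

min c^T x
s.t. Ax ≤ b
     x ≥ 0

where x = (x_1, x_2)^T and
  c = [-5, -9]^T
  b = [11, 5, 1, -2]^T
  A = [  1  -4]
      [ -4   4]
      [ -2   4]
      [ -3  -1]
Feasible point: (1, 0) satisfies every constraint, so the LP is feasible.
Direction d = (4, 1): for each constraint row a, a·d ≤ 0 —
  (1)(4) + (-4)(1) = 0 ≤ 0
  (-4)(4) + (4)(1) = -12 ≤ 0
  (-2)(4) + (4)(1) = -4 ≤ 0
  (-3)(4) + (-1)(1) = -13 ≤ 0
and d ≥ 0, so (1, 0) + t·d stays feasible for every t ≥ 0. Along this ray z = -5x_1 - 9x_2 changes by -29 per unit t, so z → −∞.

The LP is unbounded; z can be made arbitrarily small.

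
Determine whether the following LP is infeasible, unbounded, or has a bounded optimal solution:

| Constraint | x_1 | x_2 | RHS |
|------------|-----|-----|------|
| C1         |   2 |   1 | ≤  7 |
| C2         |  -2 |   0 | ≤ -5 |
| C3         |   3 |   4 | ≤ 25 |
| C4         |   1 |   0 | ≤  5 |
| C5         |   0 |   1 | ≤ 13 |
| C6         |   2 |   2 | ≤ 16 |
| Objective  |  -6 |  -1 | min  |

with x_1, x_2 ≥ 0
The point (3.5, 0) satisfies every constraint, so the LP is feasible; the constraints give x_1 ≤ 5 and x_2 ≤ 13, which with x_1, x_2 ≥ 0 keep the feasible region inside a bounded box. A feasible, bounded LP attains a finite optimum at a vertex.

Evaluating z = -6x_1 - x_2 at each vertex:
  (2.5, 0): z = -15
  (3.5, 0): z = -21
  (2.5, 2): z = -17

Feasible with finite optimum z* = -21 at (3.5, 0).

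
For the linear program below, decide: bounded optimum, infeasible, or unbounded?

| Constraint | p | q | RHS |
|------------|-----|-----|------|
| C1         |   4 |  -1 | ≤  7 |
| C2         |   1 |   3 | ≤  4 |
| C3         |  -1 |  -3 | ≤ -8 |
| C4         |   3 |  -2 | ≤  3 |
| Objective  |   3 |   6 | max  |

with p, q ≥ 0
C2 requires p + 3q ≤ 4, while C3 (-p - 3q ≤ -8) is equivalent to p + 3q ≥ 8. Together they would need 8 ≤ p + 3q ≤ 4, which is impossible since 8 > 4. No point satisfies all constraints.

The feasible region is empty; the LP is infeasible.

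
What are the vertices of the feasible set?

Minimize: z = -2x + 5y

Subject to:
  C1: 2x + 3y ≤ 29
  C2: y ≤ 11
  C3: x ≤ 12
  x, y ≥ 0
Each vertex is the intersection of two constraint boundaries that also satisfies all remaining constraints:
  x = 0 and y = 0 → (0, 0)
  x = 12 and y = 0 → (12, 0)
  2x + 3y = 29 and x = 12 → (12, 1.667)
  2x + 3y = 29 and x = 0 → (0, 9.667)

Vertices: (0, 0), (12, 0), (12, 1.667), (0, 9.667)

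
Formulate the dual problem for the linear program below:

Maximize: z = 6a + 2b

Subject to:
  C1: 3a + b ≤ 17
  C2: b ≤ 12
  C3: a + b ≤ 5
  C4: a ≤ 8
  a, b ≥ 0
Minimize: z = 17y1 + 12y2 + 5y3 + 8y4

Subject to:
  C1: -3y1 - y3 - y4 ≤ -6
  C2: -y1 - y2 - y3 ≤ -2
  y1, y2, y3, y4 ≥ 0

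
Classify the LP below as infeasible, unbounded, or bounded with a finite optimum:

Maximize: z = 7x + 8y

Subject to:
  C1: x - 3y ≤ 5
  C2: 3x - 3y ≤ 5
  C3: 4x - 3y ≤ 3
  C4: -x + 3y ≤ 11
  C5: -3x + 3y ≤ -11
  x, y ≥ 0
C2 requires 3x - 3y ≤ 5, while C5 (-3x + 3y ≤ -11) is equivalent to 3x - 3y ≥ 11. Together they would need 11 ≤ 3x - 3y ≤ 5, which is impossible since 11 > 5. No point satisfies all constraints.

Infeasible — the constraint set is empty.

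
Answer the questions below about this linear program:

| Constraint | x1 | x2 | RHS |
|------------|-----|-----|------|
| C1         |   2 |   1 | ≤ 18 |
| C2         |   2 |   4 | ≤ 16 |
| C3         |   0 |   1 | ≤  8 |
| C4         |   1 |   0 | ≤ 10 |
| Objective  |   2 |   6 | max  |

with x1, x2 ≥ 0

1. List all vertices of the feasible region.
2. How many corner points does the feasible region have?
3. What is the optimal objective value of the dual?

1. (0, 0), (8, 0), (0, 4)
2. 3
3. 24 (by strong duality, equal to the primal optimum)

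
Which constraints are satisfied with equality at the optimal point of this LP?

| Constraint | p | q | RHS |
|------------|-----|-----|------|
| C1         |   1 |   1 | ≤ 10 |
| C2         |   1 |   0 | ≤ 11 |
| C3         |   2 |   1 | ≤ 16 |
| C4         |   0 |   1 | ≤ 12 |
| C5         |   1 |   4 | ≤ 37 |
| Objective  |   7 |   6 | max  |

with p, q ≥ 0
Optimal: p = 6, q = 4
Slack at optimum:
  C1: slack = 0 (binding)
  C2: slack = 5
  C3: slack = 0 (binding)
  C4: slack = 8
  C5: slack = 15
  p ≥ 0: p = 6
  q ≥ 0: q = 4
Binding constraints: C1, C3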